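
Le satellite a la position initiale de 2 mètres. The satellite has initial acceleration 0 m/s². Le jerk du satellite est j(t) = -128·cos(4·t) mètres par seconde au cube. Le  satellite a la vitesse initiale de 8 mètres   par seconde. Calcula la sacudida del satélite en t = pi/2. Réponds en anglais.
We have jerk j(t) = -128·cos(4·t). Substituting t = pi/2: j(pi/2) = -128.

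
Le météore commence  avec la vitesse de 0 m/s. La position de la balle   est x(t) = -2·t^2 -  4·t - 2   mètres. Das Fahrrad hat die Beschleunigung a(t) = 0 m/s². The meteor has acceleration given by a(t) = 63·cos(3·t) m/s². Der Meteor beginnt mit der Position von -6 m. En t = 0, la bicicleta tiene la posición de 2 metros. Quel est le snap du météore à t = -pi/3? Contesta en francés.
En partant de l'accélération a(t) = 63·cos(3·t), nous prenons 2 dérivées. En dérivant l'accélération, nous obtenons le jerk: j(t) = -189·sin(3·t). En dérivant le jerk, nous obtenons le snap: s(t) = -567·cos(3·t). Nous avons le snap s(t) = -567·cos(3·t). En substituant t = -pi/3: s(-pi/3) = 567.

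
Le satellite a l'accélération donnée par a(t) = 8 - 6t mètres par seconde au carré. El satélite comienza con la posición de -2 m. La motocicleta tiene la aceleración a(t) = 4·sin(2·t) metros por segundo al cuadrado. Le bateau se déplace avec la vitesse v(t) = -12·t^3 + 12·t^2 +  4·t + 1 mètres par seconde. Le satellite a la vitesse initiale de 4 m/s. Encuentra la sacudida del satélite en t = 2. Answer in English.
We must differentiate our acceleration equation a(t) = 8 - 6·t 1 time. The derivative of acceleration gives jerk: j(t) = -6. From the given jerk equation j(t) = -6, we substitute t = 2 to get j = -6.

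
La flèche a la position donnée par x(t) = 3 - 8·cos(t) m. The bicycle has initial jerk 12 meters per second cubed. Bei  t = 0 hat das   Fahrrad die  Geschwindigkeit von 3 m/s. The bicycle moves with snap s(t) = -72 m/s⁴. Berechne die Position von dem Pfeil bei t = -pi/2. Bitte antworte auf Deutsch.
Wir haben die Position x(t) = 3 - 8·cos(t). Durch Einsetzen von t = -pi/2: x(-pi/2) = 3.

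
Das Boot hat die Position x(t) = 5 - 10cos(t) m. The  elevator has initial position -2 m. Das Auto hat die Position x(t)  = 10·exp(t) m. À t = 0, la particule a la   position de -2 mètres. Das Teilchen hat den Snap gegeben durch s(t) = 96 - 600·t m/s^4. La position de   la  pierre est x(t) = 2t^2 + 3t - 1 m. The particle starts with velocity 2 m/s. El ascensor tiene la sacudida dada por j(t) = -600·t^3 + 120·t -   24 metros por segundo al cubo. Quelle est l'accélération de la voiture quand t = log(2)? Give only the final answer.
L'accélération à t = log(2) est a = 20.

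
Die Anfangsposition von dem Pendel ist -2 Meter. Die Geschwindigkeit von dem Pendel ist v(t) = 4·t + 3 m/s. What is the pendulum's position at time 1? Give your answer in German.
Um dies zu lösen, müssen wir 1 Integral unserer Gleichung für die Geschwindigkeit v(t) = 4·t + 3 finden. Mit ∫v(t)dt und Anwendung von x(0) = -2, finden wir x(t) = 2·t^2 + 3·t - 2. Wir haben die Position x(t) = 2·t^2 + 3·t - 2. Durch Einsetzen von t = 1: x(1) = 3.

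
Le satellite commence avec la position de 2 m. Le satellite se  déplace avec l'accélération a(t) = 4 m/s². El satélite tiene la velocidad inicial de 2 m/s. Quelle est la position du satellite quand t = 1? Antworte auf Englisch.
To find the answer, we compute 2 antiderivatives of a(t) = 4. The integral of acceleration, with v(0) = 2, gives velocity: v(t) = 4·t + 2. Integrating velocity and using the initial condition x(0) = 2, we get x(t) = 2·t^2 + 2·t + 2. We have position x(t) = 2·t^2 + 2·t + 2. Substituting t = 1: x(1) = 6.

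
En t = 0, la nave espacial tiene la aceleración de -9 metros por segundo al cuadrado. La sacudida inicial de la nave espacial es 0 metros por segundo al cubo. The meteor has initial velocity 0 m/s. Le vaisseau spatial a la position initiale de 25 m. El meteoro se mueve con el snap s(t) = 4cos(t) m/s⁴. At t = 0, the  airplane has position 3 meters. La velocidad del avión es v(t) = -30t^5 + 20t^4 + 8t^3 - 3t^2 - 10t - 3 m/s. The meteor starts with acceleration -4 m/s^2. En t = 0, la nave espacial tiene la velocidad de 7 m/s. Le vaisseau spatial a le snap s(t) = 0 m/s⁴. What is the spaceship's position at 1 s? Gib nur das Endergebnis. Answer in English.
At t = 1, x = 55/2.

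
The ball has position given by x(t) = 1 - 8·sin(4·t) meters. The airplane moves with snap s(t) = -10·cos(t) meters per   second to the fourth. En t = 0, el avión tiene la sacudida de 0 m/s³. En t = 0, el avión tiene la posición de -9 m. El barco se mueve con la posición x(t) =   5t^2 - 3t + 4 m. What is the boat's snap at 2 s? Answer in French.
En partant de la position x(t) = 5·t^2 - 3·t + 4, nous prenons 4 dérivées. La dérivée de la position donne la vitesse: v(t) = 10·t - 3. La dérivée de la vitesse donne l'accélération: a(t) = 10. En prenant d/dt de a(t), nous trouvons j(t) = 0. En prenant d/dt de j(t), nous trouvons s(t) = 0. En utilisant s(t) = 0 et en substituant t = 2, nous trouvons s = 0.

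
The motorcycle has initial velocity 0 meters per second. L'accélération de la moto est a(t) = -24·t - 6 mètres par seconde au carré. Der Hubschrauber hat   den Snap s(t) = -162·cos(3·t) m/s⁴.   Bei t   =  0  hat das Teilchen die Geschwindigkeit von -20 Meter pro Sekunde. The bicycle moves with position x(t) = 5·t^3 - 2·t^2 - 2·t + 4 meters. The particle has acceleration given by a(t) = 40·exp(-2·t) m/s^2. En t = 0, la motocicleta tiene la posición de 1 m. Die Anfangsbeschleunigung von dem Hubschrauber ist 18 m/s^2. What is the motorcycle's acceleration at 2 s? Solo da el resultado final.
a(2) = -54.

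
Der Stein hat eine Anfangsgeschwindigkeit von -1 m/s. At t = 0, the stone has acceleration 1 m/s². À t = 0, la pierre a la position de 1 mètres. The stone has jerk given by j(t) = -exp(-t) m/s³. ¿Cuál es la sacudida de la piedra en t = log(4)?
Tenemos la sacudida j(t) = -exp(-t). Sustituyendo t = log(4): j(log(4)) = -1/4.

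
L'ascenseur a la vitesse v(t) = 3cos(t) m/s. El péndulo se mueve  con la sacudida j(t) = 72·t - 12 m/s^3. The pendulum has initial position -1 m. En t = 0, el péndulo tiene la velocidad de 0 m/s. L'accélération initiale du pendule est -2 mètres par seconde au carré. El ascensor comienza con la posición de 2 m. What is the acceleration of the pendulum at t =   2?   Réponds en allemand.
Wir müssen unsere Gleichung für den Ruck j(t) = 72·t - 12 1-mal integrieren. Durch Integration von dem Ruck und Verwendung der Anfangsbedingung a(0) = -2, erhalten wir a(t) = 36·t^2 - 12·t - 2. Wir haben die Beschleunigung a(t) = 36·t^2 - 12·t - 2. Durch Einsetzen von t = 2: a(2) = 118.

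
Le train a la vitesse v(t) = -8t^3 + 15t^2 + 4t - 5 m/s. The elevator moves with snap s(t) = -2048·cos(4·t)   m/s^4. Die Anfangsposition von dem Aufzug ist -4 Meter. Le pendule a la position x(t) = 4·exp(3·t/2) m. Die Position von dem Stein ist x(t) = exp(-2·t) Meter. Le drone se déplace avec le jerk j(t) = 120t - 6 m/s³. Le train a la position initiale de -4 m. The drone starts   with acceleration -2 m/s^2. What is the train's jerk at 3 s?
We must differentiate our velocity equation v(t) = -8·t^3 + 15·t^2 + 4·t - 5 2 times. Differentiating velocity, we get acceleration: a(t) = -24·t^2 + 30·t + 4. Differentiating acceleration, we get jerk: j(t) = 30 - 48·t. From the given jerk equation j(t) = 30 - 48·t, we substitute t = 3 to get j = -114.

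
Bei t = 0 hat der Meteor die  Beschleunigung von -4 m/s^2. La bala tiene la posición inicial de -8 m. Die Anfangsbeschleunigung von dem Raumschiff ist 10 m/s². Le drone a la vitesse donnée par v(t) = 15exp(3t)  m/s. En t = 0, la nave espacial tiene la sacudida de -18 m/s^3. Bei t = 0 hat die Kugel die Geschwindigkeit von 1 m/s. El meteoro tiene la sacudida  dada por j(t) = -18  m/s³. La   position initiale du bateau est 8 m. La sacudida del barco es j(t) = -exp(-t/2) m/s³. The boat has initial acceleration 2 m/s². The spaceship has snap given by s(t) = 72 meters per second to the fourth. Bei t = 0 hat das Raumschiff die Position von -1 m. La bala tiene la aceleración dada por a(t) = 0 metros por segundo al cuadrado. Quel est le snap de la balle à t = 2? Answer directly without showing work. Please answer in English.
The snap at t = 2 is s = 0.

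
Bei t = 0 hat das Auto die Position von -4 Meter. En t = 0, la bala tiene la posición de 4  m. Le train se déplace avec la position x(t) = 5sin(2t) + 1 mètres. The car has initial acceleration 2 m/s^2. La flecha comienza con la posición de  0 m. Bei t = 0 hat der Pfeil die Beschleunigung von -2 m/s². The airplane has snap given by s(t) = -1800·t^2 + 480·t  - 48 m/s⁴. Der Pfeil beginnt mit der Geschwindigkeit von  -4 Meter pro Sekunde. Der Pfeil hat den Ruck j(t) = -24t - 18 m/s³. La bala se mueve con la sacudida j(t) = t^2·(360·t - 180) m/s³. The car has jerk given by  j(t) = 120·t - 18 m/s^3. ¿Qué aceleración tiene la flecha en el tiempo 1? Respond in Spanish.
Partiendo de la sacudida j(t) = -24·t - 18, tomamos 1 antiderivada. La integral de la sacudida es la aceleración. Usando a(0) = -2, obtenemos a(t) = -12·t^2 - 18·t - 2. Usando a(t) = -12·t^2 - 18·t - 2 y sustituyendo t = 1, encontramos a = -32.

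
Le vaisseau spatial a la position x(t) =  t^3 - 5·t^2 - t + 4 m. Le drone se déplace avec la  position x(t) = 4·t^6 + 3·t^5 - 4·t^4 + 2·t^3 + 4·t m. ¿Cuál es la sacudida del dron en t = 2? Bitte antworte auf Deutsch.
Um dies zu lösen, müssen wir 3 Ableitungen unserer Gleichung für die Position x(t) = 4·t^6 + 3·t^5 - 4·t^4 + 2·t^3 + 4·t nehmen. Mit d/dt von x(t) finden wir v(t) = 24·t^5 + 15·t^4 - 16·t^3 + 6·t^2 + 4. Die Ableitung von der Geschwindigkeit ergibt die Beschleunigung: a(t) = 120·t^4 + 60·t^3 - 48·t^2 + 12·t. Mit d/dt von a(t) finden wir j(t) = 480·t^3 + 180·t^2 - 96·t + 12. Wir haben den Ruck j(t) = 480·t^3 + 180·t^2 - 96·t + 12. Durch Einsetzen von t = 2: j(2) = 4380.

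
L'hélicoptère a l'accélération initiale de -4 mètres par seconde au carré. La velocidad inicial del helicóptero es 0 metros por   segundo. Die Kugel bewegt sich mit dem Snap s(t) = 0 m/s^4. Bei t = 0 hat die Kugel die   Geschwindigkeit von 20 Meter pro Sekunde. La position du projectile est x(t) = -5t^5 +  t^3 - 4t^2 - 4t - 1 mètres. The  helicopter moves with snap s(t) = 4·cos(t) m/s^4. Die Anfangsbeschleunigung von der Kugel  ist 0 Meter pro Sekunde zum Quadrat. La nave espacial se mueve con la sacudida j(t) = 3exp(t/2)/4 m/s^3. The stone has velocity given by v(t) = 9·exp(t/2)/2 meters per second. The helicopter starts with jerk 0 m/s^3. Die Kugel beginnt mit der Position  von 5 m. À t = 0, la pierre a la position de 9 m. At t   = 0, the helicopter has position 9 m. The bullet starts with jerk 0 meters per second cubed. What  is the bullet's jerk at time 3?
We need to integrate our snap equation s(t) = 0 1 time. The integral of snap, with j(0) = 0, gives jerk: j(t) = 0. We have jerk j(t) = 0. Substituting t = 3: j(3) = 0.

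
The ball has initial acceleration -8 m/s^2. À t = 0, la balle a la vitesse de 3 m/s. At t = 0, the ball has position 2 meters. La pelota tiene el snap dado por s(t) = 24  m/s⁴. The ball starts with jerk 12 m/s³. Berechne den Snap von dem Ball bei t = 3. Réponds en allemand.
Aus der Gleichung für den Snap s(t) = 24, setzen wir t = 3 ein und erhalten s = 24.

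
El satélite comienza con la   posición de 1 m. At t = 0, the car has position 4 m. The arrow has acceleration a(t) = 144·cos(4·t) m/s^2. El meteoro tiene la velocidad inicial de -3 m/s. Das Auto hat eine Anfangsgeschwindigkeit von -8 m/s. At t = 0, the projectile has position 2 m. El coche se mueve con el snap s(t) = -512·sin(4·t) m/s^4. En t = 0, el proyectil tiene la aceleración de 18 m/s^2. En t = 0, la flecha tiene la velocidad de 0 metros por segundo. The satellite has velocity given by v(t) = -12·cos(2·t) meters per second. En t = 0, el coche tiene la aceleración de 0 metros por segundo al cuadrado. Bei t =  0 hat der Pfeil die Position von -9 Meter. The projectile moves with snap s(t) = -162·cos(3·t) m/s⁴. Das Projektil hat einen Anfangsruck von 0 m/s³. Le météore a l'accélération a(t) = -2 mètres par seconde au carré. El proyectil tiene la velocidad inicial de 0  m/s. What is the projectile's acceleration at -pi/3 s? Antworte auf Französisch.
En partant du snap s(t) = -162·cos(3·t), nous prenons 2 intégrales. La primitive du snap, avec j(0) = 0, donne le jerk: j(t) = -54·sin(3·t). En prenant ∫j(t)dt et en appliquant a(0) = 18, nous trouvons a(t) = 18·cos(3·t). En utilisant a(t) = 18·cos(3·t) et en substituant t = -pi/3, nous trouvons a = -18.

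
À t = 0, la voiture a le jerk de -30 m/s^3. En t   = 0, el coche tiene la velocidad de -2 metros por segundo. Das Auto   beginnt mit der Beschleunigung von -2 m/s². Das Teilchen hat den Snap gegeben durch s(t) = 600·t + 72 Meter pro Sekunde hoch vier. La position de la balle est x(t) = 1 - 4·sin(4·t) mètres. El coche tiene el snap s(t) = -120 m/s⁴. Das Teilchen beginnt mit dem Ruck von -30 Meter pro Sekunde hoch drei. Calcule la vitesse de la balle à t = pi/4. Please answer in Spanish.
Partiendo de la posición x(t) = 1 - 4·sin(4·t), tomamos 1 derivada. Derivando la posición, obtenemos la velocidad: v(t) = -16·cos(4·t). De la ecuación de la velocidad v(t) = -16·cos(4·t), sustituimos t = pi/4 para obtener v = 16.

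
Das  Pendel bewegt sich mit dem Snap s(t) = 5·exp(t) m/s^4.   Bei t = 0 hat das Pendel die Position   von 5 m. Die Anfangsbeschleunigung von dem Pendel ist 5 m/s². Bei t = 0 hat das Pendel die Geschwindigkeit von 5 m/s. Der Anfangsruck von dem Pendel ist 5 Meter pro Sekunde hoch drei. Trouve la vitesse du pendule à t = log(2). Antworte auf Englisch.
To solve this, we need to take 3 antiderivatives of our snap equation s(t) = 5·exp(t). Taking ∫s(t)dt and applying j(0) = 5, we find j(t) = 5·exp(t). Taking ∫j(t)dt and applying a(0) = 5, we find a(t) = 5·exp(t). Finding the integral of a(t) and using v(0) = 5: v(t) = 5·exp(t). Using v(t) = 5·exp(t) and substituting t = log(2), we find v = 10.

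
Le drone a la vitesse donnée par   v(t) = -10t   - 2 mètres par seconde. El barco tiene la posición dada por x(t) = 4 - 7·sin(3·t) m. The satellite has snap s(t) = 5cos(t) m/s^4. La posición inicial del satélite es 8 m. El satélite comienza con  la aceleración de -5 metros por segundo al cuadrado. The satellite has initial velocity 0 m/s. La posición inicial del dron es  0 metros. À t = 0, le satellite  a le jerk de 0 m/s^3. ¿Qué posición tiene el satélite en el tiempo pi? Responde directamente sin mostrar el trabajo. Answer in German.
Die Position bei t = pi ist x = -2.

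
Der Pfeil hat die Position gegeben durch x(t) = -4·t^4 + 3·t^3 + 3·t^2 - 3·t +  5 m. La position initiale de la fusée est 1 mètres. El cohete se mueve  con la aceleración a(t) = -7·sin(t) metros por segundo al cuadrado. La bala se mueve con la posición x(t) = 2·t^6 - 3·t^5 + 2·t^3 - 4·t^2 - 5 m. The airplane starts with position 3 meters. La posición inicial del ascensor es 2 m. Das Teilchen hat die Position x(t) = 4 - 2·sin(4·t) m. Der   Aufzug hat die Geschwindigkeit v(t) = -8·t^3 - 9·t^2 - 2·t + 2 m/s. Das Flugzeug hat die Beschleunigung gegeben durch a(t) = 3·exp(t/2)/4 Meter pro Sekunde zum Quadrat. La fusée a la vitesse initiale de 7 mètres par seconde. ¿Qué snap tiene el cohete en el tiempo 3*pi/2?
Para resolver esto, necesitamos tomar 2 derivadas de nuestra ecuación de la aceleración a(t) = -7·sin(t). La derivada de la aceleración da la sacudida: j(t) = -7·cos(t). Derivando la sacudida, obtenemos el snap: s(t) = 7·sin(t). De la ecuación del snap s(t) = 7·sin(t), sustituimos t = 3*pi/2 para obtener s = -7.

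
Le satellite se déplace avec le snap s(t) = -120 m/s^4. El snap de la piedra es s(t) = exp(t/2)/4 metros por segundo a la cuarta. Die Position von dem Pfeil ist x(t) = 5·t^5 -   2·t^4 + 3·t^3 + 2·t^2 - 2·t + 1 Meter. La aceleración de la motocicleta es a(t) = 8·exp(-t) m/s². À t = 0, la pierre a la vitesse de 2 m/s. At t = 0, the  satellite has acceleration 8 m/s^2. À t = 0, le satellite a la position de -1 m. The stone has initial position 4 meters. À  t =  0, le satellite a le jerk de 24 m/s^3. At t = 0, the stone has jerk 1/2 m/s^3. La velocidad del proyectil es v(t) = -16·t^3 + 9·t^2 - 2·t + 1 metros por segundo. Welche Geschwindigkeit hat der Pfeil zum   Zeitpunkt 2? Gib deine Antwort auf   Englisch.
To solve this, we need to take 1 derivative of our position equation x(t) = 5·t^5 - 2·t^4 + 3·t^3 + 2·t^2 - 2·t + 1. Taking d/dt of x(t), we find v(t) = 25·t^4 - 8·t^3 + 9·t^2 + 4·t - 2. We have velocity v(t) = 25·t^4 - 8·t^3 + 9·t^2 + 4·t - 2. Substituting t = 2: v(2) = 378.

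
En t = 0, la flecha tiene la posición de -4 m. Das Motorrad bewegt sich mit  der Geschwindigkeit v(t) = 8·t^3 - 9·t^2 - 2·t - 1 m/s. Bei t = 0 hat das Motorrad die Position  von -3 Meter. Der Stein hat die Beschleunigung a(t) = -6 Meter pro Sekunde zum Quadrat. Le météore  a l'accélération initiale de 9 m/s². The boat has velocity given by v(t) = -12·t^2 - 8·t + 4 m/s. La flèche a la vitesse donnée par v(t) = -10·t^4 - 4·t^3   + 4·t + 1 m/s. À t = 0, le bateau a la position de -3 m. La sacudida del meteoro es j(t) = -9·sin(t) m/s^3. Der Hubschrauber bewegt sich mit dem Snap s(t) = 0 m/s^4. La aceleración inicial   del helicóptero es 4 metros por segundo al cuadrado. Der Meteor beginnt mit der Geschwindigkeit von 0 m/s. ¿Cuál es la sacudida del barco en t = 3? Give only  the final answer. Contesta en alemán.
Bei t = 3, j = -24.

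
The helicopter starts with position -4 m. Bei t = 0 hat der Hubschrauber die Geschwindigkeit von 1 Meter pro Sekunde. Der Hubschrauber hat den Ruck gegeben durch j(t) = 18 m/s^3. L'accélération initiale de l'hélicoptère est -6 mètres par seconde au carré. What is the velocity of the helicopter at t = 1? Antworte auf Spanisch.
Para resolver esto, necesitamos tomar 2 antiderivadas de nuestra ecuación de la sacudida j(t) = 18. Tomando ∫j(t)dt y aplicando a(0) = -6, encontramos a(t) = 18·t - 6. La integral de la aceleración, con v(0) = 1, da la velocidad: v(t) = 9·t^2 - 6·t + 1. De la ecuación de la velocidad v(t) = 9·t^2 - 6·t + 1, sustituimos t = 1 para obtener v = 4.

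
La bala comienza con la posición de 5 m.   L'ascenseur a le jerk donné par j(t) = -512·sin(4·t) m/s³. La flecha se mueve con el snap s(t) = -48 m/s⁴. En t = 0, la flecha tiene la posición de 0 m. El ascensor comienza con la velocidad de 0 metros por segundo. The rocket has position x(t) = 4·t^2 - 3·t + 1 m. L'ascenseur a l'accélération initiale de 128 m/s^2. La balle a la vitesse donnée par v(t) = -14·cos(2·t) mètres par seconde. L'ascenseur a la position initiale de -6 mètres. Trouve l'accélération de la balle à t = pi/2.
En partant de la vitesse v(t) = -14·cos(2·t), nous prenons 1 dérivée. La dérivée de la vitesse donne l'accélération: a(t) = 28·sin(2·t). De l'équation de l'accélération a(t) = 28·sin(2·t), nous substituons t = pi/2 pour obtenir a = 0.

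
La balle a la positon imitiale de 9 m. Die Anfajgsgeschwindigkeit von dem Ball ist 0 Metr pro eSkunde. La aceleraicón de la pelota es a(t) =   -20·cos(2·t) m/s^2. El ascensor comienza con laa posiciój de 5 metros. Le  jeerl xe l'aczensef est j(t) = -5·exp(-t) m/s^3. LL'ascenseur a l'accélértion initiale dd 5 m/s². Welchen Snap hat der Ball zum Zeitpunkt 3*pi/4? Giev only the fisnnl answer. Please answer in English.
At t = 3*pi/4, s = 0.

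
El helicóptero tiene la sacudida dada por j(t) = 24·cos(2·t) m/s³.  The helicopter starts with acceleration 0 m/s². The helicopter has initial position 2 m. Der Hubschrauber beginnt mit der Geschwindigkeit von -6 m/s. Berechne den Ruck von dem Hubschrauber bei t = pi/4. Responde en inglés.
Using j(t) = 24·cos(2·t) and substituting t = pi/4, we find j = 0.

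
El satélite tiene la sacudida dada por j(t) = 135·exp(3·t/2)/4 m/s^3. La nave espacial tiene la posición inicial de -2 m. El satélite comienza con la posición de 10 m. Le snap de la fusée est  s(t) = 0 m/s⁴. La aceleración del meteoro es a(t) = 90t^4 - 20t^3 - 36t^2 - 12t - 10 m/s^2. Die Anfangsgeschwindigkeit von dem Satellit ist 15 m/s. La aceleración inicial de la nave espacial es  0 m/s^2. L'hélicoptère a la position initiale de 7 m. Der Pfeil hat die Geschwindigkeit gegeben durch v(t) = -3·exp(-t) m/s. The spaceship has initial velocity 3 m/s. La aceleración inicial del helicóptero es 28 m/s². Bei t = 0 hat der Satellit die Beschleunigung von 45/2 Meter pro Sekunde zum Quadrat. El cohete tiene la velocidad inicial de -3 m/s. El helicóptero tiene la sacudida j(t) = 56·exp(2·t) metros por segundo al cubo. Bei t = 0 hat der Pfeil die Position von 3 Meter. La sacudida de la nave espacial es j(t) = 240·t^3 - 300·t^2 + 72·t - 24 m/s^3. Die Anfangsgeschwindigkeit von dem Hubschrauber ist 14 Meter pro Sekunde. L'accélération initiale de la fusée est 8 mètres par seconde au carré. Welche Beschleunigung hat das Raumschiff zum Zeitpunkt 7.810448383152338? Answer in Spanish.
Partiendo de la sacudida j(t) = 240·t^3 - 300·t^2 + 72·t - 24, tomamos 1 antiderivada. La integral de la sacudida, con a(0) = 0, da la aceleración: a(t) = 4·t·(15·t^3 - 25·t^2 + 9·t - 6). De la ecuación de la aceleración a(t) = 4·t·(15·t^3 - 25·t^2 + 9·t - 6), sustituimos t = 7.810448383152338 para obtener a = 177645.222984675.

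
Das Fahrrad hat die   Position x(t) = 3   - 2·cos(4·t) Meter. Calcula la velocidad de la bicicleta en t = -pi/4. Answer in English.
We must differentiate our position equation x(t) = 3 - 2·cos(4·t) 1 time. Differentiating position, we get velocity: v(t) = 8·sin(4·t). Using v(t) = 8·sin(4·t) and substituting t = -pi/4, we find v = 0.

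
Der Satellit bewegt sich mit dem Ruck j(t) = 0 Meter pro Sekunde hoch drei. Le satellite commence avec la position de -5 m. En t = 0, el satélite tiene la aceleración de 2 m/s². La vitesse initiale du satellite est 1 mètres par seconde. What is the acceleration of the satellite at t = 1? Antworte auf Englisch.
Starting from jerk j(t) = 0, we take 1 integral. Taking ∫j(t)dt and applying a(0) = 2, we find a(t) = 2. Using a(t) = 2 and substituting t = 1, we find a = 2.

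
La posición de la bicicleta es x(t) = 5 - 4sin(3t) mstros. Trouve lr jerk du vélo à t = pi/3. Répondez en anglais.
We must differentiate our position equation x(t) = 5 - 4·sin(3·t) 3 times. Taking d/dt of x(t), we find v(t) = -12·cos(3·t). Differentiating velocity, we get acceleration: a(t) = 36·sin(3·t). The derivative of acceleration gives jerk: j(t) = 108·cos(3·t). From the given jerk equation j(t) = 108·cos(3·t), we substitute t = pi/3 to get j = -108.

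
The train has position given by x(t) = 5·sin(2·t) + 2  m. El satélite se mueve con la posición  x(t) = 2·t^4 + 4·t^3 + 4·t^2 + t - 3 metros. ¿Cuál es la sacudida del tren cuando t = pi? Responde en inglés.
We must differentiate our position equation x(t) = 5·sin(2·t) + 2 3 times. Differentiating position, we get velocity: v(t) = 10·cos(2·t). Differentiating velocity, we get acceleration: a(t) = -20·sin(2·t). Differentiating acceleration, we get jerk: j(t) = -40·cos(2·t). We have jerk j(t) = -40·cos(2·t). Substituting t = pi: j(pi) = -40.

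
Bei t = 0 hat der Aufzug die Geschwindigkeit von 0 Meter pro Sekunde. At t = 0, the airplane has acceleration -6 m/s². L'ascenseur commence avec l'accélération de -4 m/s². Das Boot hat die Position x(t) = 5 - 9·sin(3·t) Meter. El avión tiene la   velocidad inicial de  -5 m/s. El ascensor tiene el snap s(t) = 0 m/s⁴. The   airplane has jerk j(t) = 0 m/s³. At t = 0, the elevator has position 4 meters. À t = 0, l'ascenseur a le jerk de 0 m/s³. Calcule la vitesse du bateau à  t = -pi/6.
Nous devons dériver notre équation de la position x(t) = 5 - 9·sin(3·t) 1 fois. La dérivée de la position donne la vitesse: v(t) = -27·cos(3·t). En utilisant v(t) = -27·cos(3·t) et en substituant t = -pi/6, nous trouvons v = 0.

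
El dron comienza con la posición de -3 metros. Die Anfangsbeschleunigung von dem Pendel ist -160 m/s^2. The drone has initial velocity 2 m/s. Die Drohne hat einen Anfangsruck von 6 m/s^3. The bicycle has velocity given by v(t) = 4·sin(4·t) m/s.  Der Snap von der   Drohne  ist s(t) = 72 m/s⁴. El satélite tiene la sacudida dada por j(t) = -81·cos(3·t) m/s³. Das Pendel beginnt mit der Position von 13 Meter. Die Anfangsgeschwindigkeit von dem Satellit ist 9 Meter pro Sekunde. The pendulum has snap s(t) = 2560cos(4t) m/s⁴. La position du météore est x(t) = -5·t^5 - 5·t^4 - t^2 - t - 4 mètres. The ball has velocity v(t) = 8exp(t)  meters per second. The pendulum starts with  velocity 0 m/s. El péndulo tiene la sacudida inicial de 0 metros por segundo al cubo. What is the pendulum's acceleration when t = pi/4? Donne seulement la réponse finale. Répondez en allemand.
Bei t = pi/4, a = 160.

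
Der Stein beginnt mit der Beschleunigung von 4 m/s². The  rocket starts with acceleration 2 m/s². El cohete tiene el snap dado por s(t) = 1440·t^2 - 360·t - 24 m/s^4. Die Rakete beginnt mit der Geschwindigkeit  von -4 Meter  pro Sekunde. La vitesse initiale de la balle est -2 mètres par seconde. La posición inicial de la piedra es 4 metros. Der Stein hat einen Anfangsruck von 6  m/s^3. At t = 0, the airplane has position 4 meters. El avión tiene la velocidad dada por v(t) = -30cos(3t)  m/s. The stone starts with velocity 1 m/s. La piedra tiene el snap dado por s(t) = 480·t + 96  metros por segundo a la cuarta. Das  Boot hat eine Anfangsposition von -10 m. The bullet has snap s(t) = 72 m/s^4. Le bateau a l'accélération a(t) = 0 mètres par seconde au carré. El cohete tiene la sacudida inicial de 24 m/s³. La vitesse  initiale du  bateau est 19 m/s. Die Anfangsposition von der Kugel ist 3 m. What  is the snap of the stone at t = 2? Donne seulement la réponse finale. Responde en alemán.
Der Snap bei t = 2 ist s = 1056.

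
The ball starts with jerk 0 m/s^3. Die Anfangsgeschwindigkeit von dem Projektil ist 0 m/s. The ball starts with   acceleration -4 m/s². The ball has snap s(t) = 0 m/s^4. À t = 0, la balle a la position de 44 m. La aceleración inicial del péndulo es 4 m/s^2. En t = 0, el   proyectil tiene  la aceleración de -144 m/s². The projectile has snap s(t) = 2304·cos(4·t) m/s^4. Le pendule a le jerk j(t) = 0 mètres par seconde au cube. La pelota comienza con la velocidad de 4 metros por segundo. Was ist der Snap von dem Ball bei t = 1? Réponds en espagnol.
De la ecuación del snap s(t) = 0, sustituimos t = 1 para obtener s = 0.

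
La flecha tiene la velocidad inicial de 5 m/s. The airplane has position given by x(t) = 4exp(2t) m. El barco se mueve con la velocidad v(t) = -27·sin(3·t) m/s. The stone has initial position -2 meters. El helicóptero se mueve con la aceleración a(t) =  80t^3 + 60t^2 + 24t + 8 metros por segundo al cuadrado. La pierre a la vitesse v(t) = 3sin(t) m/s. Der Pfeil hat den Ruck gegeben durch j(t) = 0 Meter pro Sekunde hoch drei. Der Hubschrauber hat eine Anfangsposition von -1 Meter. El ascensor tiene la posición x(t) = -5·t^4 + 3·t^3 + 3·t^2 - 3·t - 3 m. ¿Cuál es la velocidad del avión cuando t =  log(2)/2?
Partiendo de la posición x(t) = 4·exp(2·t), tomamos 1 derivada. Derivando la posición, obtenemos la velocidad: v(t) = 8·exp(2·t). De la ecuación de la velocidad v(t) = 8·exp(2·t), sustituimos t = log(2)/2 para obtener v = 16.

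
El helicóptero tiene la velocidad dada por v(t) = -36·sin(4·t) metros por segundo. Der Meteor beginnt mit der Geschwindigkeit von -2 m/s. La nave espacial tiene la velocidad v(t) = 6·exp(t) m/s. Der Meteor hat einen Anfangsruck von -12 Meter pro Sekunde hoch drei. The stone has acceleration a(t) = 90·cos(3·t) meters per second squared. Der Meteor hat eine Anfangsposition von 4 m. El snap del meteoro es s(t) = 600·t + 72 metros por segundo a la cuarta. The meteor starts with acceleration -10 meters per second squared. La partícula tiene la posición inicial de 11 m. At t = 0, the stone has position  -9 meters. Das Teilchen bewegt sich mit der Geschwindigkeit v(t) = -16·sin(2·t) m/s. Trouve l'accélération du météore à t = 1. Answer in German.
Ausgehend von dem Snap s(t) = 600·t + 72, nehmen wir 2 Integrale. Mit ∫s(t)dt und Anwendung von j(0) = -12, finden wir j(t) = 300·t^2 + 72·t - 12. Durch Integration von dem Ruck und Verwendung der Anfangsbedingung a(0) = -10, erhalten wir a(t) = 100·t^3 + 36·t^2 - 12·t - 10. Mit a(t) = 100·t^3 + 36·t^2 - 12·t - 10 und Einsetzen von t = 1, finden wir a = 114.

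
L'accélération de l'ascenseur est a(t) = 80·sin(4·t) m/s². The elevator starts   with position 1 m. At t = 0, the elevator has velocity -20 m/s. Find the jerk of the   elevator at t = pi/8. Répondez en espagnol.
Partiendo de la aceleración a(t) = 80·sin(4·t), tomamos 1 derivada. Tomando d/dt de a(t), encontramos j(t) = 320·cos(4·t). Tenemos la sacudida j(t) = 320·cos(4·t). Sustituyendo t = pi/8: j(pi/8) = 0.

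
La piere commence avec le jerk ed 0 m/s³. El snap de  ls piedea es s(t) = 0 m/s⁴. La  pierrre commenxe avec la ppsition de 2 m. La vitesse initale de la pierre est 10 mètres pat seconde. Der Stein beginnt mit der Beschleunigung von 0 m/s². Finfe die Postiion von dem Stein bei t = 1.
Wir müssen unsere Gleichung für den Snap s(t) = 0 4-mal integrieren. Das Integral von dem Snap, mit j(0) = 0, ergibt den Ruck: j(t) = 0. Das Integral von dem Ruck ist die Beschleunigung. Mit a(0) = 0 erhalten wir a(t) = 0. Durch Integration von der Beschleunigung und Verwendung der Anfangsbedingung v(0) = 10, erhalten wir v(t) = 10. Das Integral von der Geschwindigkeit ist die Position. Mit x(0) = 2 erhalten wir x(t) = 10·t + 2. Aus der Gleichung für die Position x(t) = 10·t + 2, setzen wir t = 1 ein und erhalten x = 12.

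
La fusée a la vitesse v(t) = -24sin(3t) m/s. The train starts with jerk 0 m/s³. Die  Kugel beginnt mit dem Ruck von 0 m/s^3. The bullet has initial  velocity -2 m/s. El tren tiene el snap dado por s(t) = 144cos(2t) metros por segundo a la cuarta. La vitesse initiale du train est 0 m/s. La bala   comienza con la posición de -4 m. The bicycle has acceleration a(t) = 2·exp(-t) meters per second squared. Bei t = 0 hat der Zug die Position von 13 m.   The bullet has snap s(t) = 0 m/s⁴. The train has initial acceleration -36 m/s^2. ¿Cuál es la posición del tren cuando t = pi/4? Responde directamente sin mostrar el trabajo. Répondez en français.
x(pi/4) = 4.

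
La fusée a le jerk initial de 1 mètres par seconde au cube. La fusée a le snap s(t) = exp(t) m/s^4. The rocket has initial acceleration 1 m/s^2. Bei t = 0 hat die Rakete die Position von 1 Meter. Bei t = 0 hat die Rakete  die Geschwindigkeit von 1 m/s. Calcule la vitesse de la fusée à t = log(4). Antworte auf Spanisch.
Necesitamos integrar nuestra ecuación del snap s(t) = exp(t) 3 veces. La integral del snap, con j(0) = 1, da la sacudida: j(t) = exp(t). Integrando la sacudida y usando la condición inicial a(0) = 1, obtenemos a(t) = exp(t). La integral de la aceleración, con v(0) = 1, da la velocidad: v(t) = exp(t). Tenemos la velocidad v(t) = exp(t). Sustituyendo t = log(4): v(log(4)) = 4.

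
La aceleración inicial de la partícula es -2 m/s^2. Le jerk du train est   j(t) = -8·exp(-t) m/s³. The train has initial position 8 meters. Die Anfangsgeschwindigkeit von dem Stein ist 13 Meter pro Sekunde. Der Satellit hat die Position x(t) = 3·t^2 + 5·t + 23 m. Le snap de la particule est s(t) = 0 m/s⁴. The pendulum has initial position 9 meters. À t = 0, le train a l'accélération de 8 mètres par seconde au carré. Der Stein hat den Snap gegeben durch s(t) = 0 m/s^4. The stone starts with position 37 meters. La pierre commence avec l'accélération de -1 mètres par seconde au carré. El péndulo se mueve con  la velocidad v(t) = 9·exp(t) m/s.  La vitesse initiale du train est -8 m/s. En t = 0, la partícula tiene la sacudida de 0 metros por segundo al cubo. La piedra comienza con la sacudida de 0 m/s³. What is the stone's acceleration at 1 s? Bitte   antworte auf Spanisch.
Necesitamos integrar nuestra ecuación del snap s(t) = 0 2 veces. Tomando ∫s(t)dt y aplicando j(0) = 0, encontramos j(t) = 0. Tomando ∫j(t)dt y aplicando a(0) = -1, encontramos a(t) = -1. Usando a(t) = -1 y sustituyendo t = 1, encontramos a = -1.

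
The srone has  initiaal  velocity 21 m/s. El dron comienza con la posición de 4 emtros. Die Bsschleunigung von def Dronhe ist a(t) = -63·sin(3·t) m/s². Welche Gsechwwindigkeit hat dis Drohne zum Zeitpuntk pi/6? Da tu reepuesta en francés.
En partant de l'accélération a(t) = -63·sin(3·t), nous prenons 1 primitive. En prenant ∫a(t)dt et en appliquant v(0) = 21, nous trouvons v(t) = 21·cos(3·t). Nous avons la vitesse v(t) = 21·cos(3·t). En substituant t = pi/6: v(pi/6) = 0.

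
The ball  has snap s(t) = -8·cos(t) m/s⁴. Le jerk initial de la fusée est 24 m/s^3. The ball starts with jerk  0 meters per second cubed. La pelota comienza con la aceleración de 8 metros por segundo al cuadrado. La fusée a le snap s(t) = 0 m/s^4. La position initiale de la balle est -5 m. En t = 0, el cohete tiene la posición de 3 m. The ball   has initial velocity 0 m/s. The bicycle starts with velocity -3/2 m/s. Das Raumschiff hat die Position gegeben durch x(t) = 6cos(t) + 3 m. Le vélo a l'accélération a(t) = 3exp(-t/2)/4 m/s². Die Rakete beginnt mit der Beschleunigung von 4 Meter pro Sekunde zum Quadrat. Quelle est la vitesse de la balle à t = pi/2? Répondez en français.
Pour résoudre ceci, nous devons prendre 3 intégrales de notre équation du snap s(t) = -8·cos(t). La primitive du snap, avec j(0) = 0, donne le jerk: j(t) = -8·sin(t). L'intégrale du jerk, avec a(0) = 8, donne l'accélération: a(t) = 8·cos(t). La primitive de l'accélération est la vitesse. En utilisant v(0) = 0, nous obtenons v(t) = 8·sin(t). En utilisant v(t) = 8·sin(t) et en substituant t = pi/2, nous trouvons v = 8.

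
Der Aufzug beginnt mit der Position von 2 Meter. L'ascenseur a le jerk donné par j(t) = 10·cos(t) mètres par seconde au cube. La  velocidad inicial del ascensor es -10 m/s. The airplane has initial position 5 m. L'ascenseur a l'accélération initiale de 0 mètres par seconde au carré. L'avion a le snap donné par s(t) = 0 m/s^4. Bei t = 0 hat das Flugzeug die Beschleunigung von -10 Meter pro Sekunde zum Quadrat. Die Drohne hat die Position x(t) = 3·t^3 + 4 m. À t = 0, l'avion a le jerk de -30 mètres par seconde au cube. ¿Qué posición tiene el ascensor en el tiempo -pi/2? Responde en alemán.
Ausgehend von dem Ruck j(t) = 10·cos(t), nehmen wir 3 Stammfunktionen. Das Integral von dem Ruck ist die Beschleunigung. Mit a(0) = 0 erhalten wir a(t) = 10·sin(t). Die Stammfunktion von der Beschleunigung, mit v(0) = -10, ergibt die Geschwindigkeit: v(t) = -10·cos(t). Das Integral von der Geschwindigkeit ist die Position. Mit x(0) = 2 erhalten wir x(t) = 2 - 10·sin(t). Mit x(t) = 2 - 10·sin(t) und Einsetzen von t = -pi/2, finden wir x = 12.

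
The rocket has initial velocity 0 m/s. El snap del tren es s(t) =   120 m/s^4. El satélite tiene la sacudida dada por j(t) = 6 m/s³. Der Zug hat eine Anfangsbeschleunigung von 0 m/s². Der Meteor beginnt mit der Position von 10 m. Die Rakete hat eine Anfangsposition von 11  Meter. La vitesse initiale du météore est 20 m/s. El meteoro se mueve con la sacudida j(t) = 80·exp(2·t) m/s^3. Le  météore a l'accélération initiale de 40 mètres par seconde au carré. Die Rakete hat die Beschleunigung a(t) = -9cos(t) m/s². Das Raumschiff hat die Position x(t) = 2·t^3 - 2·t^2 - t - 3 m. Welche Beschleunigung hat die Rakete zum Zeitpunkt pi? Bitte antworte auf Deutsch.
Wir haben die Beschleunigung a(t) = -9·cos(t). Durch Einsetzen von t = pi: a(pi) = 9.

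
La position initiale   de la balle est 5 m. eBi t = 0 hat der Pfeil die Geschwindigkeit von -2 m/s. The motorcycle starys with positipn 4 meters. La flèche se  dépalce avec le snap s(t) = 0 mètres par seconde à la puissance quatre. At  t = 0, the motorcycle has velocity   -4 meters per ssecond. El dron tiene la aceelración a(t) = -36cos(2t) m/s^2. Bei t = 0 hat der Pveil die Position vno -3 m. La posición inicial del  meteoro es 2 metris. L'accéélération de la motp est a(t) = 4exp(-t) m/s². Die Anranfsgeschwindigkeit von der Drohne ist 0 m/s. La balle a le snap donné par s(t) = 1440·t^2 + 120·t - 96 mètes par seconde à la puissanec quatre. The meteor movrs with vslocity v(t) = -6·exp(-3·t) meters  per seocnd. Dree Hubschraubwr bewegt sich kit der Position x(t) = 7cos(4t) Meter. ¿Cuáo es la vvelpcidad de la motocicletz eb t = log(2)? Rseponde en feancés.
Nous devons trouver l'intégrale de notre équation de l'accélération a(t) = 4·exp(-t) 1 fois. En prenant ∫a(t)dt et en appliquant v(0) = -4, nous trouvons v(t) = -4·exp(-t). En utilisant v(t) = -4·exp(-t) et en substituant t = log(2), nous trouvons v = -2.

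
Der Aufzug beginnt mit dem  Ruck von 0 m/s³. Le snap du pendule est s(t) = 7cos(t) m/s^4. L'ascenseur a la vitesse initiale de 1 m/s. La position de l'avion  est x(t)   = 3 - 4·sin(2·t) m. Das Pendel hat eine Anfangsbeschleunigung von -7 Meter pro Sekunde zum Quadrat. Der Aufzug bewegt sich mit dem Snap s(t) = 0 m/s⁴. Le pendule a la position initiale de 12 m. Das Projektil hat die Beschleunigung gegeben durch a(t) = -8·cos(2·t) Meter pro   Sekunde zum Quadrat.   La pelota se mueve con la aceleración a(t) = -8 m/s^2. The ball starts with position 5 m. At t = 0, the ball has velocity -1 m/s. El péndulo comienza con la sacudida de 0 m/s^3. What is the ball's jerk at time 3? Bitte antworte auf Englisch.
To solve this, we need to take 1 derivative of our acceleration equation a(t) = -8. The derivative of acceleration gives jerk: j(t) = 0. From the given jerk equation j(t) = 0, we substitute t = 3 to get j = 0.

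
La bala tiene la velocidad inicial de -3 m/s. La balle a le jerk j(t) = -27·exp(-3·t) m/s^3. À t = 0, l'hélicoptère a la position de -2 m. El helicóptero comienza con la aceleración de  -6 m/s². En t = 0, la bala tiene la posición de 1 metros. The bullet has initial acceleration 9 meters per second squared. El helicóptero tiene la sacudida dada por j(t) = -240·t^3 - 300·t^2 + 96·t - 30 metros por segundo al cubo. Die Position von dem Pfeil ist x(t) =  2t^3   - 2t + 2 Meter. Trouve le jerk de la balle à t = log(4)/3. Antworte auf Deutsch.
Aus der Gleichung für den Ruck j(t) = -27·exp(-3·t), setzen wir t = log(4)/3 ein und erhalten j = -27/4.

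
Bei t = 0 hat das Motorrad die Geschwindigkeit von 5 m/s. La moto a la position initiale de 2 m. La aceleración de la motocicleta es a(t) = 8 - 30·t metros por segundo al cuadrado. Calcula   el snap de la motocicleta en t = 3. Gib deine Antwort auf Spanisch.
Para resolver esto, necesitamos tomar 2 derivadas de nuestra ecuación de la aceleración a(t) = 8 - 30·t. Derivando la aceleración, obtenemos la sacudida: j(t) = -30. Derivando la sacudida, obtenemos el snap: s(t) = 0. Tenemos el snap s(t) = 0. Sustituyendo t = 3: s(3) = 0.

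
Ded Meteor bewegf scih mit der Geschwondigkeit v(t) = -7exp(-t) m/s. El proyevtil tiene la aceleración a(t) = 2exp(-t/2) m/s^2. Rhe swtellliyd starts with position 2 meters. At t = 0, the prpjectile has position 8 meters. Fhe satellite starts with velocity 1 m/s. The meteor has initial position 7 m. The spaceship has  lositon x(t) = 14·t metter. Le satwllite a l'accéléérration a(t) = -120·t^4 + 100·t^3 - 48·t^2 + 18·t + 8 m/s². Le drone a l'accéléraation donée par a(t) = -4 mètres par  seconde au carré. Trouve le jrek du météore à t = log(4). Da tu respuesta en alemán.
Um dies zu lösen, müssen wir 2 Ableitungen unserer Gleichung für die Geschwindigkeit v(t) = -7·exp(-t) nehmen. Durch Ableiten von der Geschwindigkeit erhalten wir die Beschleunigung: a(t) = 7·exp(-t). Mit d/dt von a(t) finden wir j(t) = -7·exp(-t). Wir haben den Ruck j(t) = -7·exp(-t). Durch Einsetzen von t = log(4): j(log(4)) = -7/4.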